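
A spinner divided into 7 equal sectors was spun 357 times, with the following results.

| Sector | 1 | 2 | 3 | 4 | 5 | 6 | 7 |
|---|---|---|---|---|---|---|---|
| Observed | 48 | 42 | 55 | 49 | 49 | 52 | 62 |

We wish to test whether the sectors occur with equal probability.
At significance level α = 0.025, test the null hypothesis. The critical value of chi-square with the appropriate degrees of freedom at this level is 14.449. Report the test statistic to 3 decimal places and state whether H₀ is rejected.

Under H₀ each category has probability 1/7, so each expected count is 357/7 = 51.
1: (48 − 51)²/51 = 9/51 = 0.1765
2: (42 − 51)²/51 = 81/51 = 1.5882
3: (55 − 51)²/51 = 16/51 = 0.3137
4: (49 − 51)²/51 = 4/51 = 0.0784
5: (49 − 51)²/51 = 4/51 = 0.0784
6: (52 − 51)²/51 = 1/51 = 0.0196
7: (62 − 51)²/51 = 121/51 = 2.3725
Sum = 4.627
df = 6. Since 4.627 < 14.449, we do not reject H₀.

4.627; do not reject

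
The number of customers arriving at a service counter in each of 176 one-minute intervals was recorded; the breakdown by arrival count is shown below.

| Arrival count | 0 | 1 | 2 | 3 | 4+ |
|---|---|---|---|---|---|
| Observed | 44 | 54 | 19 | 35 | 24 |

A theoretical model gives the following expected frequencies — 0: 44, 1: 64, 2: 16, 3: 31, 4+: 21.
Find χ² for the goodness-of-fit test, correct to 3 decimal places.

cat         O        E   (O−E)²/E
0          44       44     0.0000
1          54       64     1.5625
2          19       16     0.5625
3          35       31     0.5161
4+         24       21     0.4286
Sum = 3.070

3.070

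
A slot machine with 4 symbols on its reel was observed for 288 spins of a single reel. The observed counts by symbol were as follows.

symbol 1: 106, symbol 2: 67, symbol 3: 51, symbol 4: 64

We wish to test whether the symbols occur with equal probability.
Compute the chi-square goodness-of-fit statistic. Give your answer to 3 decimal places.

Under H₀ each category has probability 1/4, so each expected count is 288/4 = 72.
cat           O        E   (O−E)²/E
symbol 1    106       72    16.0556
symbol 2     67       72     0.3472
symbol 3     51       72     6.1250
symbol 4     64       72     0.8889
Sum = 23.417

23.417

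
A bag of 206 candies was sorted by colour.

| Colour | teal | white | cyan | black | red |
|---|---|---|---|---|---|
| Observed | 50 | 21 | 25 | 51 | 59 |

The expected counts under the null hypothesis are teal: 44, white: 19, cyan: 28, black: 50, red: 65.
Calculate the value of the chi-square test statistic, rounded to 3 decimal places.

1.924

cat         O        E   (O−E)²/E
teal       50       44     0.8182
white      21       19     0.2105
cyan       25       28     0.3214
black      51       50     0.0200
red        59       65     0.5538
Sum = 1.924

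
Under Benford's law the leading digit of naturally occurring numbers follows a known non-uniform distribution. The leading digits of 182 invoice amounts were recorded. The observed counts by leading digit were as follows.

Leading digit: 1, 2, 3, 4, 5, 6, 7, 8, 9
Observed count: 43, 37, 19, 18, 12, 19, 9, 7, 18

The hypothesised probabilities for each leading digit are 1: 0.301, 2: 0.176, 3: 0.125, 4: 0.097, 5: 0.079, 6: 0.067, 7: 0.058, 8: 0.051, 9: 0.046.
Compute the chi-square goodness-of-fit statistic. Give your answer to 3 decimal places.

Expected counts E_i = n·p_i: 182×0.301 = 54.782, 182×0.176 = 32.032, 182×0.125 = 22.75, 182×0.097 = 17.654, 182×0.079 = 14.378, 182×0.067 = 12.194, 182×0.058 = 10.556, 182×0.051 = 9.282, 182×0.046 = 8.372.
cat         O        E   (O−E)²/E
1          43   54.782     2.5340
2          37   32.032     0.7705
3          19    22.75     0.6181
4          18   17.654     0.0068
5          12   14.378     0.3933
6          19   12.194     3.7987
7           9   10.556     0.2294
8           7    9.282     0.5610
9          18    8.372    11.0724
Sum = 19.984

19.984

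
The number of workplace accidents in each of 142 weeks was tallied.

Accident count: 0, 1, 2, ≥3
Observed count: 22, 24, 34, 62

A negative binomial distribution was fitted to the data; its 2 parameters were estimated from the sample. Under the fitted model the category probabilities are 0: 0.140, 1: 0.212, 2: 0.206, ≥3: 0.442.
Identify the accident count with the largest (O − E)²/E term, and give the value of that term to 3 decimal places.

Expected counts E_i = n·p_i: 142×0.140 = 19.88, 142×0.212 = 30.104, 142×0.206 = 29.252, 142×0.442 = 62.764.
0: (22 − 19.88)²/19.88 = 4.4944/19.88 = 0.2261
1: (24 − 30.104)²/30.104 = 37.258816/30.104 = 1.2377
2: (34 − 29.252)²/29.252 = 22.543504/29.252 = 0.7707
≥3: (62 − 62.764)²/62.764 = 0.583696/62.764 = 0.0093
The largest term is for 1: 1.238.

1, 1.238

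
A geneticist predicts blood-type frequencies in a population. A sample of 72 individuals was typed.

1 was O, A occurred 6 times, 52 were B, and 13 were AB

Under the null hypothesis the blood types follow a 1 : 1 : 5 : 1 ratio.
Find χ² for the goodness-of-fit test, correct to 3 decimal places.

10.978

Ratio total = 8. Expected counts: 72×1/8 = 9, 72×1/8 = 9, 72×5/8 = 45, 72×1/8 = 9.
O: (1 − 9)²/9 = 64/9 = 7.1111
A: (6 − 9)²/9 = 9/9 = 1.0000
B: (52 − 45)²/45 = 49/45 = 1.0889
AB: (13 − 9)²/9 = 16/9 = 1.7778
Sum = 10.978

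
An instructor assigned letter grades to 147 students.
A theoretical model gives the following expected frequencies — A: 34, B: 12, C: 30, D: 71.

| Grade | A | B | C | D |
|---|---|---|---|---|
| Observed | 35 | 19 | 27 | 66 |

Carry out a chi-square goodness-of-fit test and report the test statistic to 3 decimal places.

4.765

χ² = (35−34)²/34 + (19−12)²/12 + (27−30)²/30 + (66−71)²/71
   = 0.0294 + 4.0833 + 0.3000 + 0.3521
Sum = 4.765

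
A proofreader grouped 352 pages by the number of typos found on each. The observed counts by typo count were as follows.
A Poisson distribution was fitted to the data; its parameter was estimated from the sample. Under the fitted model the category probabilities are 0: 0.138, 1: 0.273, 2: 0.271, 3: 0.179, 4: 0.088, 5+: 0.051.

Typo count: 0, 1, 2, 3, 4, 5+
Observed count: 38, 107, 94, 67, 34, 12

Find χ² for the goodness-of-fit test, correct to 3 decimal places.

6.082

Expected counts E_i = n·p_i: 352×0.138 = 48.576, 352×0.273 = 96.096, 352×0.271 = 95.392, 352×0.179 = 63.008, 352×0.088 = 30.976, 352×0.051 = 17.952.
χ² = (38−48.576)²/48.576 + (107−96.096)²/96.096 + (94−95.392)²/95.392 + (67−63.008)²/63.008 + (34−30.976)²/30.976 + (12−17.952)²/17.952
   = 2.3026 + 1.2373 + 0.0203 + 0.2529 + 0.2952 + 1.9734
Sum = 6.082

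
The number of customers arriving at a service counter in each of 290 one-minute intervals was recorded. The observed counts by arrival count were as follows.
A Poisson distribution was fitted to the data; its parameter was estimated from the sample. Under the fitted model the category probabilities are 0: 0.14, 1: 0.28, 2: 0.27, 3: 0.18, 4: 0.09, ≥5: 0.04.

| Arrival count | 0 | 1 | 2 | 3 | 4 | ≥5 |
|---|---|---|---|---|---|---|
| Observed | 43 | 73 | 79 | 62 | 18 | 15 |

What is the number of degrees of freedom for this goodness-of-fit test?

4

There are k = 6 categories and 1 parameter estimated from the data, so df = 6 − 1 − 1 = 4.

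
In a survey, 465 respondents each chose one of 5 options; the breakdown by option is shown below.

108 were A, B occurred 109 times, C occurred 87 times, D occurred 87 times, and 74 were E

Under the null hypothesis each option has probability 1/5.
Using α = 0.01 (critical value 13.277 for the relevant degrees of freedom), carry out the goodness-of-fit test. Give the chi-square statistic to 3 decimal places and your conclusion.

Under H₀ each category has probability 1/5, so each expected count is 465/5 = 93.
cat         O        E   (O−E)²/E
A         108       93     2.4194
B         109       93     2.7527
C          87       93     0.3871
D          87       93     0.3871
E          74       93     3.8817
Sum = 9.828
df = 4. Since 9.828 < 13.277, we do not reject H₀.

9.828; do not reject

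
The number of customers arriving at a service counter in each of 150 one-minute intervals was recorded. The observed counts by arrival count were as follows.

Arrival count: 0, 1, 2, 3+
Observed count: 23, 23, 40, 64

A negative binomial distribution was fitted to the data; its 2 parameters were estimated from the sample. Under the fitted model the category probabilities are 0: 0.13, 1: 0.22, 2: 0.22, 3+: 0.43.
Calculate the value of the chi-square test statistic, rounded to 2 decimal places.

Expected counts E_i = n·p_i: 150×0.13 = 19.5, 150×0.22 = 33, 150×0.22 = 33, 150×0.43 = 64.5.
χ² = (23−19.5)²/19.5 + (23−33)²/33 + (40−33)²/33 + (64−64.5)²/64.5
   = 0.628 + 3.030 + 1.485 + 0.004
Sum = 5.15

5.15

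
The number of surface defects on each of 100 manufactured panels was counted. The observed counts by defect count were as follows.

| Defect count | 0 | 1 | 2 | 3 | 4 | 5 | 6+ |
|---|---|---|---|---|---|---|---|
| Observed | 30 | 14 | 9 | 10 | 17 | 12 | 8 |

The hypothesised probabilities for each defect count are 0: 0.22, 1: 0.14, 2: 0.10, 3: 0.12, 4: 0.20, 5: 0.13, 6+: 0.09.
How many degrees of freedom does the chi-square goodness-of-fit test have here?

There are k = 7 categories and no parameters were estimated from the data, so df = 7 − 1 = 6.

6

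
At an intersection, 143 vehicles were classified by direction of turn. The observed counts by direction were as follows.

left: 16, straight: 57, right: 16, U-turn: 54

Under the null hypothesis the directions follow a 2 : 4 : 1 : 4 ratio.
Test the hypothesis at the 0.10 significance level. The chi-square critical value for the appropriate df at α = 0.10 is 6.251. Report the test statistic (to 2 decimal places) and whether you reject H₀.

Ratio total = 11. Expected counts: 143×2/11 = 26, 143×4/11 = 52, 143×1/11 = 13, 143×4/11 = 52.
left: (16 − 26)²/26 = 100/26 = 3.846
straight: (57 − 52)²/52 = 25/52 = 0.481
right: (16 − 13)²/13 = 9/13 = 0.692
U-turn: (54 − 52)²/52 = 4/52 = 0.077
Sum = 5.10
df = 3. Since 5.10 < 6.251, we do not reject H₀.

5.10; do not reject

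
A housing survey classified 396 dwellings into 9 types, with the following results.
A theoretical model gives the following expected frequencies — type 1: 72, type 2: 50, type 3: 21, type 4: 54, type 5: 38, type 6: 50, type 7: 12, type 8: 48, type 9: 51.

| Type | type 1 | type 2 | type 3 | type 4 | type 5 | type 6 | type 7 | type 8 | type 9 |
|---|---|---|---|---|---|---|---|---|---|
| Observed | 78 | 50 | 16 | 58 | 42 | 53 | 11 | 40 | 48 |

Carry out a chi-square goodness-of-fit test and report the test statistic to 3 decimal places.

χ² = (78−72)²/72 + (50−50)²/50 + (16−21)²/21 + (58−54)²/54 + (42−38)²/38 + (53−50)²/50 + (11−12)²/12 + (40−48)²/48 + (48−51)²/51
   = 0.5000 + 0.0000 + 1.1905 + 0.2963 + 0.4211 + 0.1800 + 0.0833 + 1.3333 + 0.1765
Sum = 4.181

4.181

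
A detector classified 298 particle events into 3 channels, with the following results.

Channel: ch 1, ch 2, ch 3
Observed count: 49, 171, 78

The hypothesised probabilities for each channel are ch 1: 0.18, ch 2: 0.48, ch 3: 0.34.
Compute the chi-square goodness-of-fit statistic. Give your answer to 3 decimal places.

11.234

Expected counts E_i = n·p_i: 298×0.18 = 53.64, 298×0.48 = 143.04, 298×0.34 = 101.32.
ch 1: (49 − 53.64)²/53.64 = 21.5296/53.64 = 0.4014
ch 2: (171 − 143.04)²/143.04 = 781.7616/143.04 = 5.4653
ch 3: (78 − 101.32)²/101.32 = 543.8224/101.32 = 5.3674
Sum = 11.234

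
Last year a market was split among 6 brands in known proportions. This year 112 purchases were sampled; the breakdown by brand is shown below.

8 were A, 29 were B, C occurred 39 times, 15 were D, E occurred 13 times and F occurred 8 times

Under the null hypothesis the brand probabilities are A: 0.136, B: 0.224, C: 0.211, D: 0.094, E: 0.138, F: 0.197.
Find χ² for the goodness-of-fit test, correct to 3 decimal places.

25.292

Expected counts E_i = n·p_i: 112×0.136 = 15.232, 112×0.224 = 25.088, 112×0.211 = 23.632, 112×0.094 = 10.528, 112×0.138 = 15.456, 112×0.197 = 22.064.
cat         O        E   (O−E)²/E
A           8   15.232     3.4337
B          29   25.088     0.6100
C          39   23.632     9.9939
D          15   10.528     1.8996
E          13   15.456     0.3903
F           8   22.064     8.9647
Sum = 25.292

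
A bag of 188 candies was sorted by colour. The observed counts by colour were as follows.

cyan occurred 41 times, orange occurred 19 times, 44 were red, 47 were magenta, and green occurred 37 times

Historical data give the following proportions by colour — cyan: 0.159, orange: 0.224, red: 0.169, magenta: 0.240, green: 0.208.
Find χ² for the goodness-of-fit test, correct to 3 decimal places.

21.710

Expected counts E_i = n·p_i: 188×0.159 = 29.892, 188×0.224 = 42.112, 188×0.169 = 31.772, 188×0.240 = 45.12, 188×0.208 = 39.104.
χ² = (41−29.892)²/29.892 + (19−42.112)²/42.112 + (44−31.772)²/31.772 + (47−45.12)²/45.12 + (37−39.104)²/39.104
   = 4.1278 + 12.6844 + 4.7062 + 0.0783 + 0.1132
Sum = 21.710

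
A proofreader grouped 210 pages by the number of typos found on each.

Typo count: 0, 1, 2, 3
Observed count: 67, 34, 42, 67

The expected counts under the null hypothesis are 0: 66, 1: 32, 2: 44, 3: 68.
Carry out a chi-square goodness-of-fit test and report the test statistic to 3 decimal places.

χ² = (67−66)²/66 + (34−32)²/32 + (42−44)²/44 + (67−68)²/68
   = 0.0152 + 0.1250 + 0.0909 + 0.0147
Sum = 0.246

0.246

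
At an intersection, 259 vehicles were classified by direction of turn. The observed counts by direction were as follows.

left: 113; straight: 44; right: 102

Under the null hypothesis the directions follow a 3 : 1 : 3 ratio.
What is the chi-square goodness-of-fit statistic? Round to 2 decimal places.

2.09

Ratio total = 7. Expected counts: 259×3/7 = 111, 259×1/7 = 37, 259×3/7 = 111.
cat           O        E   (O−E)²/E
left        113      111      0.036
straight     44       37      1.324
right       102      111      0.730
Sum = 2.09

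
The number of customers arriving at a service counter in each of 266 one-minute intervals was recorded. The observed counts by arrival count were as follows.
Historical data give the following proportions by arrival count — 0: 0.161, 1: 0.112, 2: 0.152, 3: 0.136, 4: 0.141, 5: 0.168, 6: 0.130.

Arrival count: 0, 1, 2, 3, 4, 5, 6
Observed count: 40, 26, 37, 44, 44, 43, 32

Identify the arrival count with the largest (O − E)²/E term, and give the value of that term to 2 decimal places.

Expected counts E_i = n·p_i: 266×0.161 = 42.826, 266×0.112 = 29.792, 266×0.152 = 40.432, 266×0.136 = 36.176, 266×0.141 = 37.506, 266×0.168 = 44.688, 266×0.130 = 34.58.
cat         O        E   (O−E)²/E
0          40   42.826      0.186
1          26   29.792      0.483
2          37   40.432      0.291
3          44   36.176      1.692
4          44   37.506      1.124
5          43   44.688      0.064
6          32    34.58      0.192
The largest term is for 3: 1.69.

3, 1.69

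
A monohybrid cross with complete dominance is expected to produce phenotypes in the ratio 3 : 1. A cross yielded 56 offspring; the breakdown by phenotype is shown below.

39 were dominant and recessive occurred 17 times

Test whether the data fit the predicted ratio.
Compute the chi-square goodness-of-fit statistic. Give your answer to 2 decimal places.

Ratio total = 4. Expected counts: 56×3/4 = 42, 56×1/4 = 14.
cat            O        E   (O−E)²/E
dominant      39       42      0.214
recessive     17       14      0.643
Sum = 0.86

0.86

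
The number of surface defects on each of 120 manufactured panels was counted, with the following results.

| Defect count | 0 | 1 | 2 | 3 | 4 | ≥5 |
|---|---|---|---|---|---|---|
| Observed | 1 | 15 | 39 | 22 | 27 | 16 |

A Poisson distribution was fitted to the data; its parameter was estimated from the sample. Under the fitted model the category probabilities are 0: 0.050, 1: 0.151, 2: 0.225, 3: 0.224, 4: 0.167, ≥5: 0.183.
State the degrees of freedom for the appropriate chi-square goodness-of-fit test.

There are k = 6 categories and 1 parameter estimated from the data, so df = 6 − 1 − 1 = 4.

4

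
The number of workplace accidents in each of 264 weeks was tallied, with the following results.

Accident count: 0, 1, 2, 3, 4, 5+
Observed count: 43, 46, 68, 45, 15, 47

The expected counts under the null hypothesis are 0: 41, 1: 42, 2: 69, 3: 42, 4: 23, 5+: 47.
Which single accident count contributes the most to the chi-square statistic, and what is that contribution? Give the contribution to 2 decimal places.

0: (43 − 41)²/41 = 4/41 = 0.098
1: (46 − 42)²/42 = 16/42 = 0.381
2: (68 − 69)²/69 = 1/69 = 0.014
3: (45 − 42)²/42 = 9/42 = 0.214
4: (15 − 23)²/23 = 64/23 = 2.783
5+: (47 − 47)²/47 = 0/47 = 0.000
The largest term is for 4: 2.78.

4, 2.78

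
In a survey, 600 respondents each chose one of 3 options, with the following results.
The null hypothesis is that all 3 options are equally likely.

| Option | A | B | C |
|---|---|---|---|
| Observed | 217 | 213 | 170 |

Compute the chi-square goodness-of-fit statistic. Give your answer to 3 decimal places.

6.790

Under H₀ each category has probability 1/3, so each expected count is 600/3 = 200.
χ² = (217−200)²/200 + (213−200)²/200 + (170−200)²/200
   = 1.4450 + 0.8450 + 4.5000
Sum = 6.790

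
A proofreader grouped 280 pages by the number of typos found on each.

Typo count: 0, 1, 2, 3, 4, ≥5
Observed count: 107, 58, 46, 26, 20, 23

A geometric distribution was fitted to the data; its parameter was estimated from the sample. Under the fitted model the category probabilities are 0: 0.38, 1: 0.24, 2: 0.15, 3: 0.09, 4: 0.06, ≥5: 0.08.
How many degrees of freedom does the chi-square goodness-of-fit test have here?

There are k = 6 categories and 1 parameter estimated from the data, so df = 6 − 1 − 1 = 4.

4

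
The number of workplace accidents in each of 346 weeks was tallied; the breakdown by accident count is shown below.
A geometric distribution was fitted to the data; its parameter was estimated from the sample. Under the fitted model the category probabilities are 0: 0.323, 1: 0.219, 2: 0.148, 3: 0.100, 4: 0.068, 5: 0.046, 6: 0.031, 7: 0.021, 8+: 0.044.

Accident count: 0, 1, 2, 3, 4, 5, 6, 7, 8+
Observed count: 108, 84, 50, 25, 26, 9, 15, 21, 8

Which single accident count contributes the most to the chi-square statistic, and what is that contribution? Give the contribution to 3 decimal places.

Expected counts E_i = n·p_i: 346×0.323 = 111.758, 346×0.219 = 75.774, 346×0.148 = 51.208, 346×0.100 = 34.6, 346×0.068 = 23.528, 346×0.046 = 15.916, 346×0.031 = 10.726, 346×0.021 = 7.266, 346×0.044 = 15.224.
0: (108 − 111.758)²/111.758 = 14.122564/111.758 = 0.1264
1: (84 − 75.774)²/75.774 = 67.667076/75.774 = 0.8930
2: (50 − 51.208)²/51.208 = 1.459264/51.208 = 0.0285
3: (25 − 34.6)²/34.6 = 92.16/34.6 = 2.6636
4: (26 − 23.528)²/23.528 = 6.110784/23.528 = 0.2597
5: (9 − 15.916)²/15.916 = 47.831056/15.916 = 3.0052
6: (15 − 10.726)²/10.726 = 18.267076/10.726 = 1.7031
7: (21 − 7.266)²/7.266 = 188.622756/7.266 = 25.9596
8+: (8 − 15.224)²/15.224 = 52.186176/15.224 = 3.4279
The largest term is for 7: 25.960.

7, 25.960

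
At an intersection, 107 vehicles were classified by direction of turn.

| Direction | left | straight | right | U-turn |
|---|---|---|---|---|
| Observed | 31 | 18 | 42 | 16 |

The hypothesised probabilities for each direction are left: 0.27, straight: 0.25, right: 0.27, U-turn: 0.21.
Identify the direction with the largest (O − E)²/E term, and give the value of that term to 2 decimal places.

right, 5.95

Expected counts E_i = n·p_i: 107×0.27 = 28.89, 107×0.25 = 26.75, 107×0.27 = 28.89, 107×0.21 = 22.47.
left: (31 − 28.89)²/28.89 = 4.4521/28.89 = 0.154
straight: (18 − 26.75)²/26.75 = 76.5625/26.75 = 2.862
right: (42 − 28.89)²/28.89 = 171.8721/28.89 = 5.949
U-turn: (16 − 22.47)²/22.47 = 41.8609/22.47 = 1.863
The largest term is for right: 5.95.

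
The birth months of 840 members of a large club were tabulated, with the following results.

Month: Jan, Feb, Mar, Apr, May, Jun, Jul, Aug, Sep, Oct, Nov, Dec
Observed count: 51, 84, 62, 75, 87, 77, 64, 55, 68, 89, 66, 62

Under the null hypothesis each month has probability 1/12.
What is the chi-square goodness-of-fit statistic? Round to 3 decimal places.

24.143

Expected count for each of the 12 categories: 840/12 = 70.
cat         O        E   (O−E)²/E
Jan        51       70     5.1571
Feb        84       70     2.8000
Mar        62       70     0.9143
Apr        75       70     0.3571
May        87       70     4.1286
Jun        77       70     0.7000
Jul        64       70     0.5143
Aug        55       70     3.2143
Sep        68       70     0.0571
Oct        89       70     5.1571
Nov        66       70     0.2286
Dec        62       70     0.9143
Sum = 24.143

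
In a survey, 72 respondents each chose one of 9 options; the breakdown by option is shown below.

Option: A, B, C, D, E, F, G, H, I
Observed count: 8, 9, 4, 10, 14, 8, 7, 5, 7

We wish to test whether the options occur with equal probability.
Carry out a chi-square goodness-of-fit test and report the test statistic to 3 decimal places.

Under H₀ each category has probability 1/9, so each expected count is 72/9 = 8.
A: (8 − 8)²/8 = 0/8 = 0.0000
B: (9 − 8)²/8 = 1/8 = 0.1250
C: (4 − 8)²/8 = 16/8 = 2.0000
D: (10 − 8)²/8 = 4/8 = 0.5000
E: (14 − 8)²/8 = 36/8 = 4.5000
F: (8 − 8)²/8 = 0/8 = 0.0000
G: (7 − 8)²/8 = 1/8 = 0.1250
H: (5 − 8)²/8 = 9/8 = 1.1250
I: (7 − 8)²/8 = 1/8 = 0.1250
Sum = 8.500

8.500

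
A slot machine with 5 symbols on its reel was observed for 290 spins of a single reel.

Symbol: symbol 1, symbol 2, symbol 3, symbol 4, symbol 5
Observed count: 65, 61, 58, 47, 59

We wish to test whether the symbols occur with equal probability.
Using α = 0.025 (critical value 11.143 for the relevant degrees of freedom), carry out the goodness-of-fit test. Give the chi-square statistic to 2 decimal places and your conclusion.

Expected count for each of the 5 categories: 290/5 = 58.
symbol 1: (65 − 58)²/58 = 49/58 = 0.845
symbol 2: (61 − 58)²/58 = 9/58 = 0.155
symbol 3: (58 − 58)²/58 = 0/58 = 0.000
symbol 4: (47 − 58)²/58 = 121/58 = 2.086
symbol 5: (59 − 58)²/58 = 1/58 = 0.017
Sum = 3.10
df = 4. Since 3.10 < 11.143, we do not reject H₀.

3.10; do not reject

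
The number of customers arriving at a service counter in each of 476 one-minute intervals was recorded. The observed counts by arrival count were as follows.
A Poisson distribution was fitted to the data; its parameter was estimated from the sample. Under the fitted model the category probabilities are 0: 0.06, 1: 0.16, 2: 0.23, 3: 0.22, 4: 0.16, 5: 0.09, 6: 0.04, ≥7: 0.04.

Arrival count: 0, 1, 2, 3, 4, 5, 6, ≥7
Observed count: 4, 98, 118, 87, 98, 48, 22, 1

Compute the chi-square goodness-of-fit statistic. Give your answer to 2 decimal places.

55.48

Expected counts E_i = n·p_i: 476×0.06 = 28.56, 476×0.16 = 76.16, 476×0.23 = 109.48, 476×0.22 = 104.72, 476×0.16 = 76.16, 476×0.09 = 42.84, 476×0.04 = 19.04, 476×0.04 = 19.04.
cat         O        E   (O−E)²/E
0           4    28.56     21.120
1          98    76.16      6.263
2         118   109.48      0.663
3          87   104.72      2.998
4          98    76.16      6.263
5          48    42.84      0.622
6          22    19.04      0.460
≥7          1    19.04     17.093
Sum = 55.48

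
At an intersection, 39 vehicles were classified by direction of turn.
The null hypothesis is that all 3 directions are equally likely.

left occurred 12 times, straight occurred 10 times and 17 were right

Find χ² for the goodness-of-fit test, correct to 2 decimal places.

Under H₀ each category has probability 1/3, so each expected count is 39/3 = 13.
left: (12 − 13)²/13 = 1/13 = 0.077
straight: (10 − 13)²/13 = 9/13 = 0.692
right: (17 − 13)²/13 = 16/13 = 1.231
Sum = 2.00

2.00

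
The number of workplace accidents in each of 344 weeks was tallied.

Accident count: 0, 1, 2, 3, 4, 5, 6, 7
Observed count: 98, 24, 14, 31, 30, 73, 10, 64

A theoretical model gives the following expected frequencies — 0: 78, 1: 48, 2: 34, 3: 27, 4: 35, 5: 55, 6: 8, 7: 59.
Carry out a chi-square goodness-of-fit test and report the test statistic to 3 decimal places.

cat         O        E   (O−E)²/E
0          98       78     5.1282
1          24       48    12.0000
2          14       34    11.7647
3          31       27     0.5926
4          30       35     0.7143
5          73       55     5.8909
6          10        8     0.5000
7          64       59     0.4237
Sum = 37.014

37.014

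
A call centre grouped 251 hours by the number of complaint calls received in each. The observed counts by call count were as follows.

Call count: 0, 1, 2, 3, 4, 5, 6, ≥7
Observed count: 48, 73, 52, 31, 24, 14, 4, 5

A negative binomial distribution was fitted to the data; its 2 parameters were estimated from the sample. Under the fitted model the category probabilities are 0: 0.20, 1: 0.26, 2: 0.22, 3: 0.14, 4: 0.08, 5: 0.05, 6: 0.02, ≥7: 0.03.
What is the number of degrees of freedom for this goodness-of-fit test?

There are k = 8 categories and 2 parameters estimated from the data, so df = 8 − 1 − 2 = 5.

5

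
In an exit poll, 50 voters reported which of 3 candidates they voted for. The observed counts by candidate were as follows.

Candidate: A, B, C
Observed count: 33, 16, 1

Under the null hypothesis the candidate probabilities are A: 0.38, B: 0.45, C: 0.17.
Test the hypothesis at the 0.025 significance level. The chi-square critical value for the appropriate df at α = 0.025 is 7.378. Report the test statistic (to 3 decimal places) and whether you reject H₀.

18.811; reject

Expected counts E_i = n·p_i: 50×0.38 = 19, 50×0.45 = 22.5, 50×0.17 = 8.5.
A: (33 − 19)²/19 = 196/19 = 10.3158
B: (16 − 22.5)²/22.5 = 42.25/22.5 = 1.8778
C: (1 − 8.5)²/8.5 = 56.25/8.5 = 6.6176
Sum = 18.811
df = 2. Since 18.811 > 7.378, we reject H₀.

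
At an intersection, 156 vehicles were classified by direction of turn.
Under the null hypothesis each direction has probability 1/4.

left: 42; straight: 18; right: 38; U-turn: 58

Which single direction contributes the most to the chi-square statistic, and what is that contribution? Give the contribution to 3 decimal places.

straight, 11.308

Under H₀ each category has probability 1/4, so each expected count is 156/4 = 39.
left: (42 − 39)²/39 = 9/39 = 0.2308
straight: (18 − 39)²/39 = 441/39 = 11.3077
right: (38 − 39)²/39 = 1/39 = 0.0256
U-turn: (58 − 39)²/39 = 361/39 = 9.2564
The largest term is for straight: 11.308.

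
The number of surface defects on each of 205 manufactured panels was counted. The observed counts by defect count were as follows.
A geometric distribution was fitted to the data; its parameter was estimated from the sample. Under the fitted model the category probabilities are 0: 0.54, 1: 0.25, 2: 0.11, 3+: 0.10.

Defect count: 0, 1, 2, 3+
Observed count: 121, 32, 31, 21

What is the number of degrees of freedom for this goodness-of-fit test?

2

There are k = 4 categories and 1 parameter estimated from the data, so df = 4 − 1 − 1 = 2.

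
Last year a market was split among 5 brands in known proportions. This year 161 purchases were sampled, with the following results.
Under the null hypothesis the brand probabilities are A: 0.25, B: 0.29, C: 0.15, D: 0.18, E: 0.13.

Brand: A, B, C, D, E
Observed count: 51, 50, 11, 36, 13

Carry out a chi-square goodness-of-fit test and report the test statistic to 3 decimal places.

Expected counts E_i = n·p_i: 161×0.25 = 40.25, 161×0.29 = 46.69, 161×0.15 = 24.15, 161×0.18 = 28.98, 161×0.13 = 20.93.
χ² = (51−40.25)²/40.25 + (50−46.69)²/46.69 + (11−24.15)²/24.15 + (36−28.98)²/28.98 + (13−20.93)²/20.93
   = 2.8711 + 0.2347 + 7.1604 + 1.7005 + 3.0045
Sum = 14.971

14.971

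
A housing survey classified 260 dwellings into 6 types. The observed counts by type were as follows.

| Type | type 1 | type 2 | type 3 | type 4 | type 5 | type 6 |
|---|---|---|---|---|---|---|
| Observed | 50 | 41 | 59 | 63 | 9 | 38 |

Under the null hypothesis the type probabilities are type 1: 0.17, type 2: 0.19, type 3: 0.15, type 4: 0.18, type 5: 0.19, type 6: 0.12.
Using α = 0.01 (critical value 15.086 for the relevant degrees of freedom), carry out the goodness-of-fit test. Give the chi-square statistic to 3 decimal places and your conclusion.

Expected counts E_i = n·p_i: 260×0.17 = 44.2, 260×0.19 = 49.4, 260×0.15 = 39, 260×0.18 = 46.8, 260×0.19 = 49.4, 260×0.12 = 31.2.
χ² = (50−44.2)²/44.2 + (41−49.4)²/49.4 + (59−39)²/39 + (63−46.8)²/46.8 + (9−49.4)²/49.4 + (38−31.2)²/31.2
   = 0.7611 + 1.4283 + 10.2564 + 5.6077 + 33.0397 + 1.4821
Sum = 52.575
df = 5. Since 52.575 > 15.086, we reject H₀.

52.575; reject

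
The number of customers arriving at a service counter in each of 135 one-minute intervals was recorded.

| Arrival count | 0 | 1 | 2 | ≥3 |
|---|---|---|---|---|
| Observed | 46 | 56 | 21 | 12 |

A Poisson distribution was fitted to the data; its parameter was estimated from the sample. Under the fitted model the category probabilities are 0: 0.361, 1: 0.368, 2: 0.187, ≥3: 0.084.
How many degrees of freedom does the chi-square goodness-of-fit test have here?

There are k = 4 categories and 1 parameter estimated from the data, so df = 4 − 1 − 1 = 2.

2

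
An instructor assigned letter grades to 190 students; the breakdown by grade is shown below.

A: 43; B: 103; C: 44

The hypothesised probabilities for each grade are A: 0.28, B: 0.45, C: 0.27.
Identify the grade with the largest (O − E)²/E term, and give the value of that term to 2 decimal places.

B, 3.58

Expected counts E_i = n·p_i: 190×0.28 = 53.2, 190×0.45 = 85.5, 190×0.27 = 51.3.
cat         O        E   (O−E)²/E
A          43     53.2      1.956
B         103     85.5      3.582
C          44     51.3      1.039
The largest term is for B: 3.58.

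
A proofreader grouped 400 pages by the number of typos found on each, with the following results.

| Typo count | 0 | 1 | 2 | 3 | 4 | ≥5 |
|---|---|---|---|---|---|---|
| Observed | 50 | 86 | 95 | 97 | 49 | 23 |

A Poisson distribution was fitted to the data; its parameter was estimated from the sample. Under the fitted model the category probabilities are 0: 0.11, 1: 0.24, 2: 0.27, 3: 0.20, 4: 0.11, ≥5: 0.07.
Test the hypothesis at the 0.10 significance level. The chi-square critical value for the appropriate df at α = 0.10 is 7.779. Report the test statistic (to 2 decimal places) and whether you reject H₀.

8.50; reject

Expected counts E_i = n·p_i: 400×0.11 = 44, 400×0.24 = 96, 400×0.27 = 108, 400×0.20 = 80, 400×0.11 = 44, 400×0.07 = 28.
0: (50 − 44)²/44 = 36/44 = 0.818
1: (86 − 96)²/96 = 100/96 = 1.042
2: (95 − 108)²/108 = 169/108 = 1.565
3: (97 − 80)²/80 = 289/80 = 3.613
4: (49 − 44)²/44 = 25/44 = 0.568
≥5: (23 − 28)²/28 = 25/28 = 0.893
Sum = 8.50
df = 4. Since 8.50 > 7.779, we reject H₀.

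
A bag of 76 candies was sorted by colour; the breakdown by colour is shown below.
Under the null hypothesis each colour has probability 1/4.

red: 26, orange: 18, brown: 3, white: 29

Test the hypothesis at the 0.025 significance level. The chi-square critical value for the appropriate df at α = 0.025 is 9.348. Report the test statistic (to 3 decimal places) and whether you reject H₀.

Under H₀ each category has probability 1/4, so each expected count is 76/4 = 19.
cat         O        E   (O−E)²/E
red        26       19     2.5789
orange     18       19     0.0526
brown       3       19    13.4737
white      29       19     5.2632
Sum = 21.368
df = 3. Since 21.368 > 9.348, we reject H₀.

21.368; reject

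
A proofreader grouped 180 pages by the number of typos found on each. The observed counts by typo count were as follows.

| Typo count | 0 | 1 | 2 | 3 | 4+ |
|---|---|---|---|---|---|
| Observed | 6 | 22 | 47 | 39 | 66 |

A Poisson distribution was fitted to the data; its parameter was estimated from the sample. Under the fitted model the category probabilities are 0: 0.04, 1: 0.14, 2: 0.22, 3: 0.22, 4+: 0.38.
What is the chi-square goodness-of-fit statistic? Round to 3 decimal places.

Expected counts E_i = n·p_i: 180×0.04 = 7.2, 180×0.14 = 25.2, 180×0.22 = 39.6, 180×0.22 = 39.6, 180×0.38 = 68.4.
cat         O        E   (O−E)²/E
0           6      7.2     0.2000
1          22     25.2     0.4063
2          47     39.6     1.3828
3          39     39.6     0.0091
4+         66     68.4     0.0842
Sum = 2.082

2.082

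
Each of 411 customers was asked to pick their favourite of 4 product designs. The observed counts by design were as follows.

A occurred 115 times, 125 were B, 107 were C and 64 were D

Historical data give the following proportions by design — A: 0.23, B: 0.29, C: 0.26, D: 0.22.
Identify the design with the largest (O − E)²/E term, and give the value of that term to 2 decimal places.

Expected counts E_i = n·p_i: 411×0.23 = 94.53, 411×0.29 = 119.19, 411×0.26 = 106.86, 411×0.22 = 90.42.
cat         O        E   (O−E)²/E
A         115    94.53      4.433
B         125   119.19      0.283
C         107   106.86      0.000
D          64    90.42      7.720
The largest term is for D: 7.72.

D, 7.72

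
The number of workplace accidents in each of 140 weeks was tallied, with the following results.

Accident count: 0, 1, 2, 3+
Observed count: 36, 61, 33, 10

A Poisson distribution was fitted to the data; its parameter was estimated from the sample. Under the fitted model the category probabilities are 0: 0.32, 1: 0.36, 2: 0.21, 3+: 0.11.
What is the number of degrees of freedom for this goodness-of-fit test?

There are k = 4 categories and 1 parameter estimated from the data, so df = 4 − 1 − 1 = 2.

2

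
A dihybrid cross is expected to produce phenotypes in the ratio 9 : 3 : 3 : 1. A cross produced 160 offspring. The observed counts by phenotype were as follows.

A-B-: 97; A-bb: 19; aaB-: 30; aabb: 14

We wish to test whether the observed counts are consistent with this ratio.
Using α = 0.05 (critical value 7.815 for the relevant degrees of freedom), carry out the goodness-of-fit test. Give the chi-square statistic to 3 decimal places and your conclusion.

Ratio total = 16. Expected counts: 160×9/16 = 90, 160×3/16 = 30, 160×3/16 = 30, 160×1/16 = 10.
A-B-: (97 − 90)²/90 = 49/90 = 0.5444
A-bb: (19 − 30)²/30 = 121/30 = 4.0333
aaB-: (30 − 30)²/30 = 0/30 = 0.0000
aabb: (14 − 10)²/10 = 16/10 = 1.6000
Sum = 6.178
df = 3. Since 6.178 < 7.815, we do not reject H₀.

6.178; do not reject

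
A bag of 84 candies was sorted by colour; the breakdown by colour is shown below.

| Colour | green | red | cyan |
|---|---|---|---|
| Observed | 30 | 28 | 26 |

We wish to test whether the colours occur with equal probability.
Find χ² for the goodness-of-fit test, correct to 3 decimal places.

Under H₀ each category has probability 1/3, so each expected count is 84/3 = 28.
χ² = (30−28)²/28 + (28−28)²/28 + (26−28)²/28
   = 0.1429 + 0.0000 + 0.1429
Sum = 0.286

0.286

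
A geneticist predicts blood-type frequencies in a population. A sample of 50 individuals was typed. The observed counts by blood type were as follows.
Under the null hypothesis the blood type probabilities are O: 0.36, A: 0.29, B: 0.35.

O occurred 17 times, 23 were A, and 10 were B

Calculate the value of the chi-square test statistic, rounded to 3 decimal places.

8.253

Expected counts E_i = n·p_i: 50×0.36 = 18, 50×0.29 = 14.5, 50×0.35 = 17.5.
χ² = (17−18)²/18 + (23−14.5)²/14.5 + (10−17.5)²/17.5
   = 0.0556 + 4.9828 + 3.2143
Sum = 8.253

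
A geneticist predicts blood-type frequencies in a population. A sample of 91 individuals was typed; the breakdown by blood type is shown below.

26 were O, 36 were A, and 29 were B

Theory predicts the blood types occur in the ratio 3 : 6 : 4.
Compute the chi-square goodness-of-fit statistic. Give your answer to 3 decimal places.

Ratio total = 13. Expected counts: 91×3/13 = 21, 91×6/13 = 42, 91×4/13 = 28.
cat         O        E   (O−E)²/E
O          26       21     1.1905
A          36       42     0.8571
B          29       28     0.0357
Sum = 2.083

2.083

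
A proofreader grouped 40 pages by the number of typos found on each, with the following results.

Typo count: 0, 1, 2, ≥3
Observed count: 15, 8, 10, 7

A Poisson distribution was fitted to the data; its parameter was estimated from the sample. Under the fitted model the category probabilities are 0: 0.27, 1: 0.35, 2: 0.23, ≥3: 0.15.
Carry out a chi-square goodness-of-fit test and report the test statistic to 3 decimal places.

4.441

Expected counts E_i = n·p_i: 40×0.27 = 10.8, 40×0.35 = 14, 40×0.23 = 9.2, 40×0.15 = 6.
0: (15 − 10.8)²/10.8 = 17.64/10.8 = 1.6333
1: (8 − 14)²/14 = 36/14 = 2.5714
2: (10 − 9.2)²/9.2 = 0.64/9.2 = 0.0696
≥3: (7 − 6)²/6 = 1/6 = 0.1667
Sum = 4.441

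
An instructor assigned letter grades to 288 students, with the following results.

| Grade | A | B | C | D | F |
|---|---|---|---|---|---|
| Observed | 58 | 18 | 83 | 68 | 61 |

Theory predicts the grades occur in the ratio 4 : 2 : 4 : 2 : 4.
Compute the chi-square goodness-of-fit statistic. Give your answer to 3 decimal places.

Ratio total = 16. Expected counts: 288×4/16 = 72, 288×2/16 = 36, 288×4/16 = 72, 288×2/16 = 36, 288×4/16 = 72.
A: (58 − 72)²/72 = 196/72 = 2.7222
B: (18 − 36)²/36 = 324/36 = 9.0000
C: (83 − 72)²/72 = 121/72 = 1.6806
D: (68 − 36)²/36 = 1024/36 = 28.4444
F: (61 − 72)²/72 = 121/72 = 1.6806
Sum = 43.528

43.528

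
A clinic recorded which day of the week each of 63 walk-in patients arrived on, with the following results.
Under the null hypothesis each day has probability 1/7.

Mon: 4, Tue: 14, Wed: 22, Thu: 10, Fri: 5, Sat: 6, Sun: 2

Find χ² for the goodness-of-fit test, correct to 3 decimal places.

32.667

Under H₀ each category has probability 1/7, so each expected count is 63/7 = 9.
χ² = (4−9)²/9 + (14−9)²/9 + (22−9)²/9 + (10−9)²/9 + (5−9)²/9 + (6−9)²/9 + (2−9)²/9
   = 2.7778 + 2.7778 + 18.7778 + 0.1111 + 1.7778 + 1.0000 + 5.4444
Sum = 32.667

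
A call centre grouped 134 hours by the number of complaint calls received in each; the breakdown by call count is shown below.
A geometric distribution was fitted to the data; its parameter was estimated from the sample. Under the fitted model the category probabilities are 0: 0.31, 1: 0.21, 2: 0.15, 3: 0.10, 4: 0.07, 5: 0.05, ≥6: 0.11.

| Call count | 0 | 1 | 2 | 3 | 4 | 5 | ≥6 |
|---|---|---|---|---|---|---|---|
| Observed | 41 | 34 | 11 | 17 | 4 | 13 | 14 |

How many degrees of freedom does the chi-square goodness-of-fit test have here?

There are k = 7 categories and 1 parameter estimated from the data, so df = 7 − 1 − 1 = 5.

5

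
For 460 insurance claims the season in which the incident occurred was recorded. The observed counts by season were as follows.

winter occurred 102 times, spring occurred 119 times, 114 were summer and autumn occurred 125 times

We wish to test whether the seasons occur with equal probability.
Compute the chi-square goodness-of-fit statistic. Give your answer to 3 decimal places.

Expected count for each of the 4 categories: 460/4 = 115.
cat         O        E   (O−E)²/E
winter    102      115     1.4696
spring    119      115     0.1391
summer    114      115     0.0087
autumn    125      115     0.8696
Sum = 2.487

2.487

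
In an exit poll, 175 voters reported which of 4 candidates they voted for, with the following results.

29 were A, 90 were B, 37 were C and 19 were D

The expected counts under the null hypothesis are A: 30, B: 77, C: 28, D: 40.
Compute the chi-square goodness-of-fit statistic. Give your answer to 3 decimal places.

A: (29 − 30)²/30 = 1/30 = 0.0333
B: (90 − 77)²/77 = 169/77 = 2.1948
C: (37 − 28)²/28 = 81/28 = 2.8929
D: (19 − 40)²/40 = 441/40 = 11.0250
Sum = 16.146

16.146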